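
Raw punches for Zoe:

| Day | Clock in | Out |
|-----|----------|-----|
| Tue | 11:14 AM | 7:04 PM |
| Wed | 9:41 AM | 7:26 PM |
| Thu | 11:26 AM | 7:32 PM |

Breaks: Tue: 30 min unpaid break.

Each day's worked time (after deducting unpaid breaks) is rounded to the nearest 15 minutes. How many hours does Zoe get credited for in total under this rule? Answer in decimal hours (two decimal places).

25.00 hours

Tue: 11:14 AM–7:04 PM = 7 h 50 min − 30 min = 7 h 20 min → rounds to 7 h 15 min
Wed: 9:41 AM–7:26 PM = 9 h 45 min → rounds to 9 h 45 min
Thu: 11:26 AM–7:32 PM = 8 h 6 min → rounds to 8 h 0 min
Total credited: 25 h 0 min.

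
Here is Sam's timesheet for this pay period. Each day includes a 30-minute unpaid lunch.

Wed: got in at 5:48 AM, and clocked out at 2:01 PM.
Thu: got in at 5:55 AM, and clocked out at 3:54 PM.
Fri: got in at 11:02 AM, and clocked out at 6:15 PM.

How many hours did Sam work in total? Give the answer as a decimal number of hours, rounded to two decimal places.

23.92 hours

Wed: 5:48 AM–2:01 PM = 8 h 13 min; less 30 min break → 7 h 43 min
Thu: 5:55 AM–3:54 PM = 9 h 59 min; less 30 min break → 9 h 29 min
Fri: 11:02 AM–6:15 PM = 7 h 13 min; less 30 min break → 6 h 43 min
Total: 7 h 43 min + 9 h 29 min + 6 h 43 min = 23 h 55 min.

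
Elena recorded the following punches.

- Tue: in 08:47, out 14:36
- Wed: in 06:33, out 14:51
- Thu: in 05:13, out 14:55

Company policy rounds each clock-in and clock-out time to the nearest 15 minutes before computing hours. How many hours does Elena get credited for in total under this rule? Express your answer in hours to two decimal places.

23.75 hours

Tue: in 08:47→08:45, out 14:36→14:30; 5 h 45 min
Wed: in 06:33→06:30, out 14:51→14:45; 8 h 15 min
Thu: in 05:13→05:15, out 14:55→15:00; 9 h 45 min
Total credited: 23 h 45 min.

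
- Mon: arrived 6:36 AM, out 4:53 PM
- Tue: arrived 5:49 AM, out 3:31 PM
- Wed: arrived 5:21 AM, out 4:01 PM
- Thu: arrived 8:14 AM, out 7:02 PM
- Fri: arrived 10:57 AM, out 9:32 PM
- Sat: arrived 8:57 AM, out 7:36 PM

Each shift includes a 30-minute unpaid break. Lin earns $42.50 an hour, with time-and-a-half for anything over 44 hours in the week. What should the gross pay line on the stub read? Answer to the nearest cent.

Mon: 6:36 AM–4:53 PM = 10 h 17 min; less 30 min break → 9 h 47 min
Tue: 5:49 AM–3:31 PM = 9 h 42 min; less 30 min break → 9 h 12 min
Wed: 5:21 AM–4:01 PM = 10 h 40 min; less 30 min break → 10 h 10 min
Thu: 8:14 AM–7:02 PM = 10 h 48 min; less 30 min break → 10 h 18 min
Fri: 10:57 AM–9:32 PM = 10 h 35 min; less 30 min break → 10 h 5 min
Sat: 8:57 AM–7:36 PM = 10 h 39 min; less 30 min break → 10 h 9 min
Total worked: 59 h 41 min = 3581 min.
Regular 44 h 0 min = 2640 min at $42.50/h; overtime 15 h 41 min = 941 min at $63.75/h.
Pay = (2640 × $42.50 + 941 × $63.75) ÷ 60 = $2869.81.

$2869.81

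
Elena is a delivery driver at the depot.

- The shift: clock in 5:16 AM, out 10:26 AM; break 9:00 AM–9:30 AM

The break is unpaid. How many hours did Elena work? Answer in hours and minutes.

4 h 40 min

The shift: 5:16 AM–10:26 AM = 5 h 10 min; less 30 min break → 4 h 40 min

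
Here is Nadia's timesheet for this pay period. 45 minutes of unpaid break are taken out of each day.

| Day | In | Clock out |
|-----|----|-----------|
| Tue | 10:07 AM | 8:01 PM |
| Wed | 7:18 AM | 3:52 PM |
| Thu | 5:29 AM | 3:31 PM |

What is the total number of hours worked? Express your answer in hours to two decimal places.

26.25 hours

Tue: 10:07 AM–8:01 PM = 9 h 54 min; less 45 min break → 9 h 9 min
Wed: 7:18 AM–3:52 PM = 8 h 34 min; less 45 min break → 7 h 49 min
Thu: 5:29 AM–3:31 PM = 10 h 2 min; less 45 min break → 9 h 17 min
Total: 9 h 9 min + 7 h 49 min + 9 h 17 min = 26 h 15 min.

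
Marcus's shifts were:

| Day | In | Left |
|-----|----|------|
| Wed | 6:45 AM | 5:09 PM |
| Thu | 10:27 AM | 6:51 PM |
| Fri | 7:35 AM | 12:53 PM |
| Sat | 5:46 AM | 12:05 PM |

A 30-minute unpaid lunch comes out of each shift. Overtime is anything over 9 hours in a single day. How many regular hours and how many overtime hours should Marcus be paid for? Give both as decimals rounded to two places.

Wed: 6:45 AM–5:09 PM = 10 h 24 min; less 30 min break → 9 h 54 min
Thu: 10:27 AM–6:51 PM = 8 h 24 min; less 30 min break → 7 h 54 min
Fri: 7:35 AM–12:53 PM = 5 h 18 min; less 30 min break → 4 h 48 min
Sat: 5:46 AM–12:05 PM = 6 h 19 min; less 30 min break → 5 h 49 min
Wed reg 9 h 0 min / OT 0 h 54 min; Thu reg 7 h 54 min / OT 0 h 0 min; Fri reg 4 h 48 min / OT 0 h 0 min; Sat reg 5 h 49 min / OT 0 h 0 min.
Totals: regular 27 h 31 min, overtime 0 h 54 min.

Regular 27.52 hours, overtime 0.90 hours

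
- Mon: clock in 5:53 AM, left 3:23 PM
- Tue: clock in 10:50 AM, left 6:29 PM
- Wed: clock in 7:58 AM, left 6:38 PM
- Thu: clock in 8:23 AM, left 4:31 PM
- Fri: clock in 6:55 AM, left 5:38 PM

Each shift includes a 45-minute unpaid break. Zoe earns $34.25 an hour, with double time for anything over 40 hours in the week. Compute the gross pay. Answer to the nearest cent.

Mon: 5:53 AM–3:23 PM = 9 h 30 min; less 45 min break → 8 h 45 min
Tue: 10:50 AM–6:29 PM = 7 h 39 min; less 45 min break → 6 h 54 min
Wed: 7:58 AM–6:38 PM = 10 h 40 min; less 45 min break → 9 h 55 min
Thu: 8:23 AM–4:31 PM = 8 h 8 min; less 45 min break → 7 h 23 min
Fri: 6:55 AM–5:38 PM = 10 h 43 min; less 45 min break → 9 h 58 min
Total worked: 42 h 55 min = 2575 min.
Regular 40 h 0 min = 2400 min at $34.25/h; overtime 2 h 55 min = 175 min at $68.50/h.
Pay = (2400 × $34.25 + 175 × $68.50) ÷ 60 = $1569.79.

$1569.79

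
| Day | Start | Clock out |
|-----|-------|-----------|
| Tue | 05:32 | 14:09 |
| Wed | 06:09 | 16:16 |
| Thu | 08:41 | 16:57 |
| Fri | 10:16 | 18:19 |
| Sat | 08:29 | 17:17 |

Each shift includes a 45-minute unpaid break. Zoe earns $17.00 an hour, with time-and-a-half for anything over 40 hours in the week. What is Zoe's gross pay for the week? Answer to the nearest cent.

$682.55

Tue: 05:32–14:09 = 8 h 37 min; less 45 min break → 7 h 52 min
Wed: 06:09–16:16 = 10 h 7 min; less 45 min break → 9 h 22 min
Thu: 08:41–16:57 = 8 h 16 min; less 45 min break → 7 h 31 min
Fri: 10:16–18:19 = 8 h 3 min; less 45 min break → 7 h 18 min
Sat: 08:29–17:17 = 8 h 48 min; less 45 min break → 8 h 3 min
Total worked: 40 h 6 min = 2406 min.
Regular 40 h 0 min = 2400 min at $17.00/h; overtime 0 h 6 min = 6 min at $25.50/h.
Pay = (2400 × $17.00 + 6 × $25.50) ÷ 60 = $682.55.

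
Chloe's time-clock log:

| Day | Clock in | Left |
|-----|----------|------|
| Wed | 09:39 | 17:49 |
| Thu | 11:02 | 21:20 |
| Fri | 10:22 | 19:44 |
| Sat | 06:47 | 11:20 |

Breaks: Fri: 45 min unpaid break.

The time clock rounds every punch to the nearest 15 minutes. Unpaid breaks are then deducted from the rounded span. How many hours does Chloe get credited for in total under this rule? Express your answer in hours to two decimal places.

Wed: in 09:39→09:45, out 17:49→17:45; 8 h 0 min
Thu: in 11:02→11:00, out 21:20→21:15; 10 h 15 min
Fri: in 10:22→10:15, out 19:44→19:45; 9 h 30 min − 45 min = 8 h 45 min
Sat: in 06:47→06:45, out 11:20→11:15; 4 h 30 min
Total credited: 31 h 30 min.

31.50 hours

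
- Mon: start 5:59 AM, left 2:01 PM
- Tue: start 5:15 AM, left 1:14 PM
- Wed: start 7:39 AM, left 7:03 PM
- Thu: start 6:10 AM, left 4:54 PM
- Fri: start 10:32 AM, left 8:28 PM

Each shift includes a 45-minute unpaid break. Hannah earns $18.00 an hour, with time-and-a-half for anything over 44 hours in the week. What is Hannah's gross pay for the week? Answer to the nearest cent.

$801.00

Mon: 5:59 AM–2:01 PM = 8 h 2 min; less 45 min break → 7 h 17 min
Tue: 5:15 AM–1:14 PM = 7 h 59 min; less 45 min break → 7 h 14 min
Wed: 7:39 AM–7:03 PM = 11 h 24 min; less 45 min break → 10 h 39 min
Thu: 6:10 AM–4:54 PM = 10 h 44 min; less 45 min break → 9 h 59 min
Fri: 10:32 AM–8:28 PM = 9 h 56 min; less 45 min break → 9 h 11 min
Total worked: 44 h 20 min = 2660 min.
Regular 44 h 0 min = 2640 min at $18.00/h; overtime 0 h 20 min = 20 min at $27.00/h.
Pay = (2640 × $18.00 + 20 × $27.00) ÷ 60 = $801.00.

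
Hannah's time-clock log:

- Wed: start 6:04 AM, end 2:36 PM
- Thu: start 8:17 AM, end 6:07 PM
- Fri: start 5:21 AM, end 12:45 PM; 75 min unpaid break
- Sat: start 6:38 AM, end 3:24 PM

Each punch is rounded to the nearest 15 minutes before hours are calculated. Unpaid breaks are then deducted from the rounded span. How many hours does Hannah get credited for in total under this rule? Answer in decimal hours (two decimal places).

Wed: in 6:04 AM→6:00 AM, out 2:36 PM→2:30 PM; 8 h 30 min
Thu: in 8:17 AM→8:15 AM, out 6:07 PM→6:00 PM; 9 h 45 min
Fri: in 5:21 AM→5:15 AM, out 12:45 PM→12:45 PM; 7 h 30 min − 75 min = 6 h 15 min
Sat: in 6:38 AM→6:45 AM, out 3:24 PM→3:30 PM; 8 h 45 min
Total credited: 33 h 15 min.

33.25 hours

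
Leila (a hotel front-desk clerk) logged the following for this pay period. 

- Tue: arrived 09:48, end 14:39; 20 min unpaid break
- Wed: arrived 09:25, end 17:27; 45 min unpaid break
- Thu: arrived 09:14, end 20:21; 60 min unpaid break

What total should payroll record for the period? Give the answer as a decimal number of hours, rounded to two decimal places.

21.92 hours

Tue: 09:48–14:39 = 4 h 51 min; less 20 min break → 4 h 31 min
Wed: 09:25–17:27 = 8 h 2 min; less 45 min break → 7 h 17 min
Thu: 09:14–20:21 = 11 h 7 min; less 60 min break → 10 h 7 min
Total: 4 h 31 min + 7 h 17 min + 10 h 7 min = 21 h 55 min.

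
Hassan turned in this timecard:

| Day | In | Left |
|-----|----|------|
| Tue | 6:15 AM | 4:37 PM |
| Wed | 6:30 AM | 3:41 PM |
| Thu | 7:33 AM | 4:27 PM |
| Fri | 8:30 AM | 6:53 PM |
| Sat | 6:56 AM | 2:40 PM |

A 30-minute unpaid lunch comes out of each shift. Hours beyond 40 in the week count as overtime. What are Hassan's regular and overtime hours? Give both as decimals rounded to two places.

Tue: 6:15 AM–4:37 PM = 10 h 22 min; less 30 min break → 9 h 52 min
Wed: 6:30 AM–3:41 PM = 9 h 11 min; less 30 min break → 8 h 41 min
Thu: 7:33 AM–4:27 PM = 8 h 54 min; less 30 min break → 8 h 24 min
Fri: 8:30 AM–6:53 PM = 10 h 23 min; less 30 min break → 9 h 53 min
Sat: 6:56 AM–2:40 PM = 7 h 44 min; less 30 min break → 7 h 14 min
Total worked: 44 h 4 min = 44.07 h.
Threshold 40 h → overtime 4 h 4 min, regular 40 h 0 min.

Regular 40.00 hours, overtime 4.07 hours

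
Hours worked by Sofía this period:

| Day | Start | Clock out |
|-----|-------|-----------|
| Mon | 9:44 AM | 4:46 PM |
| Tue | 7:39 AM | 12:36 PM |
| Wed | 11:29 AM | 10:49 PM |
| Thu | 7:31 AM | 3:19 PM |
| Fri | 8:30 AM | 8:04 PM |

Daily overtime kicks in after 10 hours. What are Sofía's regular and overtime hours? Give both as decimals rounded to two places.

Regular 39.78 hours, overtime 2.90 hours

Mon: 9:44 AM–4:46 PM = 7 h 2 min
Tue: 7:39 AM–12:36 PM = 4 h 57 min
Wed: 11:29 AM–10:49 PM = 11 h 20 min
Thu: 7:31 AM–3:19 PM = 7 h 48 min
Fri: 8:30 AM–8:04 PM = 11 h 34 min
Mon reg 7 h 2 min / OT 0 h 0 min; Tue reg 4 h 57 min / OT 0 h 0 min; Wed reg 10 h 0 min / OT 1 h 20 min; Thu reg 7 h 48 min / OT 0 h 0 min; Fri reg 10 h 0 min / OT 1 h 34 min.
Totals: regular 39 h 47 min, overtime 2 h 54 min.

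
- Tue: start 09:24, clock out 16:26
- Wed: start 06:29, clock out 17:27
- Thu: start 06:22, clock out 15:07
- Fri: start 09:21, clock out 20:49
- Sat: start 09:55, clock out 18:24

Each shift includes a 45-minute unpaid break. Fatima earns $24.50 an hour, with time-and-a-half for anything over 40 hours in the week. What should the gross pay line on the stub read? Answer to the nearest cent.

$1088.41

Tue: 09:24–16:26 = 7 h 2 min; less 45 min break → 6 h 17 min
Wed: 06:29–17:27 = 10 h 58 min; less 45 min break → 10 h 13 min
Thu: 06:22–15:07 = 8 h 45 min; less 45 min break → 8 h 0 min
Fri: 09:21–20:49 = 11 h 28 min; less 45 min break → 10 h 43 min
Sat: 09:55–18:24 = 8 h 29 min; less 45 min break → 7 h 44 min
Total worked: 42 h 57 min = 2577 min.
Regular 40 h 0 min = 2400 min at $24.50/h; overtime 2 h 57 min = 177 min at $36.75/h.
Pay = (2400 × $24.50 + 177 × $36.75) ÷ 60 = $1088.41.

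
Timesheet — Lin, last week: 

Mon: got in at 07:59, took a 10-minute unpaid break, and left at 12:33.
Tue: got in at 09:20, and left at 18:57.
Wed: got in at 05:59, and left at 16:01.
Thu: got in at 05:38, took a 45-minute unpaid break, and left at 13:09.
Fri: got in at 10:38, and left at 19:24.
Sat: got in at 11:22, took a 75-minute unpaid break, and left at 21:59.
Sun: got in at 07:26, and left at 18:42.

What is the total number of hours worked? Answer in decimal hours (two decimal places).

Mon: 07:59–12:33 = 4 h 34 min; less 10 min break → 4 h 24 min
Tue: 09:20–18:57 = 9 h 37 min
Wed: 05:59–16:01 = 10 h 2 min
Thu: 05:38–13:09 = 7 h 31 min; less 45 min break → 6 h 46 min
Fri: 10:38–19:24 = 8 h 46 min
Sat: 11:22–21:59 = 10 h 37 min; less 75 min break → 9 h 22 min
Sun: 07:26–18:42 = 11 h 16 min
Total: 4 h 24 min + 9 h 37 min + 10 h 2 min + 6 h 46 min + 8 h 46 min + 9 h 22 min + 11 h 16 min = 60 h 13 min.

60.22 hours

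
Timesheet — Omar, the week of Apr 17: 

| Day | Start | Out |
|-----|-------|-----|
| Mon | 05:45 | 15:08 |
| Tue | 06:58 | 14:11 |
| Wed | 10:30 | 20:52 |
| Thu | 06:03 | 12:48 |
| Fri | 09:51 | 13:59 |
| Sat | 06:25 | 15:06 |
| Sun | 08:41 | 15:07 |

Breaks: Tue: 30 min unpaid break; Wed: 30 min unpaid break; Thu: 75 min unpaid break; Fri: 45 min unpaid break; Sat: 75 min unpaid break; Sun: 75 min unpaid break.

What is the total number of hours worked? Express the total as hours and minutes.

Mon: 05:45–15:08 = 9 h 23 min
Tue: 06:58–14:11 = 7 h 13 min; less 30 min break → 6 h 43 min
Wed: 10:30–20:52 = 10 h 22 min; less 30 min break → 9 h 52 min
Thu: 06:03–12:48 = 6 h 45 min; less 75 min break → 5 h 30 min
Fri: 09:51–13:59 = 4 h 8 min; less 45 min break → 3 h 23 min
Sat: 06:25–15:06 = 8 h 41 min; less 75 min break → 7 h 26 min
Sun: 08:41–15:07 = 6 h 26 min; less 75 min break → 5 h 11 min
Total: 9 h 23 min + 6 h 43 min + 9 h 52 min + 5 h 30 min + 3 h 23 min + 7 h 26 min + 5 h 11 min = 47 h 28 min.

47 h 28 min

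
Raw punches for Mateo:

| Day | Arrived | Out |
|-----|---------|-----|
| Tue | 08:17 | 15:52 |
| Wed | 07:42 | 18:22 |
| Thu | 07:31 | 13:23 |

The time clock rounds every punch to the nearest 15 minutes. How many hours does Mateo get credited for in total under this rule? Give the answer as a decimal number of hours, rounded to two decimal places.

24.00 hours

Tue: in 08:17→08:15, out 15:52→15:45; 7 h 30 min
Wed: in 07:42→07:45, out 18:22→18:15; 10 h 30 min
Thu: in 07:31→07:30, out 13:23→13:30; 6 h 0 min
Total credited: 24 h 0 min.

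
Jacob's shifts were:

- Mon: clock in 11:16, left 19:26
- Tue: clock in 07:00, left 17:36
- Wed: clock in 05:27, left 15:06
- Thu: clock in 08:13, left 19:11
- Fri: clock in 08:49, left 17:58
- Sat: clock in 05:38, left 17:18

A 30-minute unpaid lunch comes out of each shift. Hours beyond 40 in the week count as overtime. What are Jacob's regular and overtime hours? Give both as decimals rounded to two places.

Mon: 11:16–19:26 = 8 h 10 min; less 30 min break → 7 h 40 min
Tue: 07:00–17:36 = 10 h 36 min; less 30 min break → 10 h 6 min
Wed: 05:27–15:06 = 9 h 39 min; less 30 min break → 9 h 9 min
Thu: 08:13–19:11 = 10 h 58 min; less 30 min break → 10 h 28 min
Fri: 08:49–17:58 = 9 h 9 min; less 30 min break → 8 h 39 min
Sat: 05:38–17:18 = 11 h 40 min; less 30 min break → 11 h 10 min
Total worked: 57 h 12 min = 57.20 h.
Threshold 40 h → overtime 17 h 12 min, regular 40 h 0 min.

Regular 40.00 hours, overtime 17.20 hours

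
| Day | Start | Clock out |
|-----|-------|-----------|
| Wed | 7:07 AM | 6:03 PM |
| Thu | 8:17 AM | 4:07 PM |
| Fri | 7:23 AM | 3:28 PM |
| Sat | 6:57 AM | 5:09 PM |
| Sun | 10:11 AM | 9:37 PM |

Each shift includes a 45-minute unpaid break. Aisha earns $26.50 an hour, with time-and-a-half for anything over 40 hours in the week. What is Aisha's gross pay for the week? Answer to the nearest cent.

$1248.15

Wed: 7:07 AM–6:03 PM = 10 h 56 min; less 45 min break → 10 h 11 min
Thu: 8:17 AM–4:07 PM = 7 h 50 min; less 45 min break → 7 h 5 min
Fri: 7:23 AM–3:28 PM = 8 h 5 min; less 45 min break → 7 h 20 min
Sat: 6:57 AM–5:09 PM = 10 h 12 min; less 45 min break → 9 h 27 min
Sun: 10:11 AM–9:37 PM = 11 h 26 min; less 45 min break → 10 h 41 min
Total worked: 44 h 44 min = 2684 min.
Regular 40 h 0 min = 2400 min at $26.50/h; overtime 4 h 44 min = 284 min at $39.75/h.
Pay = (2400 × $26.50 + 284 × $39.75) ÷ 60 = $1248.15.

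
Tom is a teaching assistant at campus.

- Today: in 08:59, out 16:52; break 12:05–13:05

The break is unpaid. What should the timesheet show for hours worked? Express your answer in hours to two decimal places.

6.88 hours

Today: 08:59–16:52 = 7 h 53 min; less 60 min break → 6 h 53 min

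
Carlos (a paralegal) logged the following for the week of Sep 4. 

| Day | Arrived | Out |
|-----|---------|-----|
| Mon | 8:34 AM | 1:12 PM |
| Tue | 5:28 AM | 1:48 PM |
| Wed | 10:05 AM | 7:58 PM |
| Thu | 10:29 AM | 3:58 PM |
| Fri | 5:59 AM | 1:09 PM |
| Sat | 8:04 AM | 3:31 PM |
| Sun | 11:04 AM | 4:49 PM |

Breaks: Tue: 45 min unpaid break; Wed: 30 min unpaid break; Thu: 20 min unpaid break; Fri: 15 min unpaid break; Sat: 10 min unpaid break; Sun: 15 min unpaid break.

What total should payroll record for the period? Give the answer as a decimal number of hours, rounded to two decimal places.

Mon: 8:34 AM–1:12 PM = 4 h 38 min
Tue: 5:28 AM–1:48 PM = 8 h 20 min; less 45 min break → 7 h 35 min
Wed: 10:05 AM–7:58 PM = 9 h 53 min; less 30 min break → 9 h 23 min
Thu: 10:29 AM–3:58 PM = 5 h 29 min; less 20 min break → 5 h 9 min
Fri: 5:59 AM–1:09 PM = 7 h 10 min; less 15 min break → 6 h 55 min
Sat: 8:04 AM–3:31 PM = 7 h 27 min; less 10 min break → 7 h 17 min
Sun: 11:04 AM–4:49 PM = 5 h 45 min; less 15 min break → 5 h 30 min
Total: 4 h 38 min + 7 h 35 min + 9 h 23 min + 5 h 9 min + 6 h 55 min + 7 h 17 min + 5 h 30 min = 46 h 27 min.

46.45 hours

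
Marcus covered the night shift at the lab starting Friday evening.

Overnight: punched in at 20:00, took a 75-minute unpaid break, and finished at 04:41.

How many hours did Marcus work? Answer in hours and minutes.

7 h 26 min

Overnight: 20:00 → midnight = 4 h 0 min; midnight → 04:41 = 4 h 41 min; span 8 h 41 min; less 75 min break → 7 h 26 min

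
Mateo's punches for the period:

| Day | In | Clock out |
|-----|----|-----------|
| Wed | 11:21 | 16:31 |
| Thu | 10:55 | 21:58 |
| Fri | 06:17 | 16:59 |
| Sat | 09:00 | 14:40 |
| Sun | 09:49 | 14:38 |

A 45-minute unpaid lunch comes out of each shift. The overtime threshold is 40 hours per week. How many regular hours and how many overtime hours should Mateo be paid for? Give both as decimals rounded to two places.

Regular 33.65 hours, overtime 0.00 hours

Wed: 11:21–16:31 = 5 h 10 min; less 45 min break → 4 h 25 min
Thu: 10:55–21:58 = 11 h 3 min; less 45 min break → 10 h 18 min
Fri: 06:17–16:59 = 10 h 42 min; less 45 min break → 9 h 57 min
Sat: 09:00–14:40 = 5 h 40 min; less 45 min break → 4 h 55 min
Sun: 09:49–14:38 = 4 h 49 min; less 45 min break → 4 h 4 min
Total worked: 33 h 39 min = 33.65 h.
Threshold 40 h → overtime 0 h 0 min, regular 33 h 39 min.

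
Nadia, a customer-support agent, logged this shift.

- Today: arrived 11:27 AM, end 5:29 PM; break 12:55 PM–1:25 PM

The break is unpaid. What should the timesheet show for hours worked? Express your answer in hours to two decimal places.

Today: 11:27 AM–5:29 PM = 6 h 2 min; less 30 min break → 5 h 32 min

5.53 hours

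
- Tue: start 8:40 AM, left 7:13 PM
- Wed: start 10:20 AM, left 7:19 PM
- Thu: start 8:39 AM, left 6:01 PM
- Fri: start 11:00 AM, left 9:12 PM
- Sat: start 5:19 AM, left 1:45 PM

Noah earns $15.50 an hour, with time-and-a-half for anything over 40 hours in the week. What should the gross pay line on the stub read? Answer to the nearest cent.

$795.15

Tue: 8:40 AM–7:13 PM = 10 h 33 min
Wed: 10:20 AM–7:19 PM = 8 h 59 min
Thu: 8:39 AM–6:01 PM = 9 h 22 min
Fri: 11:00 AM–9:12 PM = 10 h 12 min
Sat: 5:19 AM–1:45 PM = 8 h 26 min
Total worked: 47 h 32 min = 2852 min.
Regular 40 h 0 min = 2400 min at $15.50/h; overtime 7 h 32 min = 452 min at $23.25/h.
Pay = (2400 × $15.50 + 452 × $23.25) ÷ 60 = $795.15.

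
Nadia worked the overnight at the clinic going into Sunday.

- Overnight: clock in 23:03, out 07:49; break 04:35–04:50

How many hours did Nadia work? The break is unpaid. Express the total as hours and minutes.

8 h 31 min

Overnight: 23:03 → midnight = 0 h 57 min; midnight → 07:49 = 7 h 49 min; span 8 h 46 min; less 15 min break → 8 h 31 min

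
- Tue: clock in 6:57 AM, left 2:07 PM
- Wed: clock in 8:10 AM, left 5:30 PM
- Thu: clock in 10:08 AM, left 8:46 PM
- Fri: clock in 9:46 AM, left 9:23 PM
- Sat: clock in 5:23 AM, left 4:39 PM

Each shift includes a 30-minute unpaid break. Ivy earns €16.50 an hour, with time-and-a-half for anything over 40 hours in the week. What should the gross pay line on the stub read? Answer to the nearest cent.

€846.04

Tue: 6:57 AM–2:07 PM = 7 h 10 min; less 30 min break → 6 h 40 min
Wed: 8:10 AM–5:30 PM = 9 h 20 min; less 30 min break → 8 h 50 min
Thu: 10:08 AM–8:46 PM = 10 h 38 min; less 30 min break → 10 h 8 min
Fri: 9:46 AM–9:23 PM = 11 h 37 min; less 30 min break → 11 h 7 min
Sat: 5:23 AM–4:39 PM = 11 h 16 min; less 30 min break → 10 h 46 min
Total worked: 47 h 31 min = 2851 min.
Regular 40 h 0 min = 2400 min at €16.50/h; overtime 7 h 31 min = 451 min at €24.75/h.
Pay = (2400 × €16.50 + 451 × €24.75) ÷ 60 = €846.04.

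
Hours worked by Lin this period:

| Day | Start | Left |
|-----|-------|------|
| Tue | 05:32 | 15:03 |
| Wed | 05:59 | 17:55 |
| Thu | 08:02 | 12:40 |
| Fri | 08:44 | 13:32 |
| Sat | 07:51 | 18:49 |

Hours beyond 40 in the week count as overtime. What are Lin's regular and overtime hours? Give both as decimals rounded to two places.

Regular 40.00 hours, overtime 1.85 hours

Tue: 05:32–15:03 = 9 h 31 min
Wed: 05:59–17:55 = 11 h 56 min
Thu: 08:02–12:40 = 4 h 38 min
Fri: 08:44–13:32 = 4 h 48 min
Sat: 07:51–18:49 = 10 h 58 min
Total worked: 41 h 51 min = 41.85 h.
Threshold 40 h → overtime 1 h 51 min, regular 40 h 0 min.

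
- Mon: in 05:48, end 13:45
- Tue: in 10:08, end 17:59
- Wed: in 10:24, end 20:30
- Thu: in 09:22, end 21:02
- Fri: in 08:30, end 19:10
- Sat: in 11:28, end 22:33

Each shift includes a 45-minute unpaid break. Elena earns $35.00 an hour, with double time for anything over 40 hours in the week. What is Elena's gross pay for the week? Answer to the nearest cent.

Mon: 05:48–13:45 = 7 h 57 min; less 45 min break → 7 h 12 min
Tue: 10:08–17:59 = 7 h 51 min; less 45 min break → 7 h 6 min
Wed: 10:24–20:30 = 10 h 6 min; less 45 min break → 9 h 21 min
Thu: 09:22–21:02 = 11 h 40 min; less 45 min break → 10 h 55 min
Fri: 08:30–19:10 = 10 h 40 min; less 45 min break → 9 h 55 min
Sat: 11:28–22:33 = 11 h 5 min; less 45 min break → 10 h 20 min
Total worked: 54 h 49 min = 3289 min.
Regular 40 h 0 min = 2400 min at $35.00/h; overtime 14 h 49 min = 889 min at $70.00/h.
Pay = (2400 × $35.00 + 889 × $70.00) ÷ 60 = $2437.17.

$2437.17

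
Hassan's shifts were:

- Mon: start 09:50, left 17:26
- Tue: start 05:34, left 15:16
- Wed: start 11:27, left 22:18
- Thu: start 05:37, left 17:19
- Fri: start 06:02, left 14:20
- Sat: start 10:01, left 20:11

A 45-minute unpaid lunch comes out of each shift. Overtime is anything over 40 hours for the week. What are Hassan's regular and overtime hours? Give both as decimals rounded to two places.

Mon: 09:50–17:26 = 7 h 36 min; less 45 min break → 6 h 51 min
Tue: 05:34–15:16 = 9 h 42 min; less 45 min break → 8 h 57 min
Wed: 11:27–22:18 = 10 h 51 min; less 45 min break → 10 h 6 min
Thu: 05:37–17:19 = 11 h 42 min; less 45 min break → 10 h 57 min
Fri: 06:02–14:20 = 8 h 18 min; less 45 min break → 7 h 33 min
Sat: 10:01–20:11 = 10 h 10 min; less 45 min break → 9 h 25 min
Total worked: 53 h 49 min = 53.82 h.
Threshold 40 h → overtime 13 h 49 min, regular 40 h 0 min.

Regular 40.00 hours, overtime 13.82 hours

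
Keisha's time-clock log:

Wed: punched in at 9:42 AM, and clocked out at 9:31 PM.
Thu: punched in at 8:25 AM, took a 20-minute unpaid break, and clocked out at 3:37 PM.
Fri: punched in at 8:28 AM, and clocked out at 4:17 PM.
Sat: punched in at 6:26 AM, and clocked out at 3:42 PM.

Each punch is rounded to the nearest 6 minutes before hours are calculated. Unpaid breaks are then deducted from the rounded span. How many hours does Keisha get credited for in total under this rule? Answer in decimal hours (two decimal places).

35.77 hours

Wed: in 9:42 AM→9:42 AM, out 9:31 PM→9:30 PM; 11 h 48 min
Thu: in 8:25 AM→8:24 AM, out 3:37 PM→3:36 PM; 7 h 12 min − 20 min = 6 h 52 min
Fri: in 8:28 AM→8:30 AM, out 4:17 PM→4:18 PM; 7 h 48 min
Sat: in 6:26 AM→6:24 AM, out 3:42 PM→3:42 PM; 9 h 18 min
Total credited: 35 h 46 min.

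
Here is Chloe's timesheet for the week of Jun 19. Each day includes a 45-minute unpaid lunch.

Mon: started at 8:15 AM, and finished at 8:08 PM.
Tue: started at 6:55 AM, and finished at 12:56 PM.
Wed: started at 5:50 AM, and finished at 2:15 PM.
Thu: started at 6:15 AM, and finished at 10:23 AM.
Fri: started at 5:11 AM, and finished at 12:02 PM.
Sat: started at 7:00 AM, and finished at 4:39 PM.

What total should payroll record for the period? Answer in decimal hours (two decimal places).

42.45 hours

Mon: 8:15 AM–8:08 PM = 11 h 53 min; less 45 min break → 11 h 8 min
Tue: 6:55 AM–12:56 PM = 6 h 1 min; less 45 min break → 5 h 16 min
Wed: 5:50 AM–2:15 PM = 8 h 25 min; less 45 min break → 7 h 40 min
Thu: 6:15 AM–10:23 AM = 4 h 8 min; less 45 min break → 3 h 23 min
Fri: 5:11 AM–12:02 PM = 6 h 51 min; less 45 min break → 6 h 6 min
Sat: 7:00 AM–4:39 PM = 9 h 39 min; less 45 min break → 8 h 54 min
Total: 11 h 8 min + 5 h 16 min + 7 h 40 min + 3 h 23 min + 6 h 6 min + 8 h 54 min = 42 h 27 min.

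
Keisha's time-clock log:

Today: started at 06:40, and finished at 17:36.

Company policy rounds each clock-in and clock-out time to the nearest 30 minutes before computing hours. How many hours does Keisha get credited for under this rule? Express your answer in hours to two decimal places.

11.00 hours

Today: in 06:40→06:30, out 17:36→17:30; 11 h 0 min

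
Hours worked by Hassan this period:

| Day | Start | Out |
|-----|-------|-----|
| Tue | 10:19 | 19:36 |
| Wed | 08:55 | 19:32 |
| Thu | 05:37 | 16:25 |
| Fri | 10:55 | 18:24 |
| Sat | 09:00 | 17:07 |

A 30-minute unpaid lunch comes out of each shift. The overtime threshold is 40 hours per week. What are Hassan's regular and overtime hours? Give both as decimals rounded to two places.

Regular 40.00 hours, overtime 3.80 hours

Tue: 10:19–19:36 = 9 h 17 min; less 30 min break → 8 h 47 min
Wed: 08:55–19:32 = 10 h 37 min; less 30 min break → 10 h 7 min
Thu: 05:37–16:25 = 10 h 48 min; less 30 min break → 10 h 18 min
Fri: 10:55–18:24 = 7 h 29 min; less 30 min break → 6 h 59 min
Sat: 09:00–17:07 = 8 h 7 min; less 30 min break → 7 h 37 min
Total worked: 43 h 48 min = 43.80 h.
Threshold 40 h → overtime 3 h 48 min, regular 40 h 0 min.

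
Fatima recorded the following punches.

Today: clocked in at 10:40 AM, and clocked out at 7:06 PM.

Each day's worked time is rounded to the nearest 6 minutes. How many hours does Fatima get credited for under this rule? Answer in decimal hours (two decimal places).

Today: 10:40 AM–7:06 PM = 8 h 26 min → rounds to 8 h 24 min

8.40 hours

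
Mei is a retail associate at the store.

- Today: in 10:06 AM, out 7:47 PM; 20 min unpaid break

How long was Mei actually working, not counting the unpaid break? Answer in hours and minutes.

Today: 10:06 AM–7:47 PM = 9 h 41 min; less 20 min break → 9 h 21 min

9 h 21 min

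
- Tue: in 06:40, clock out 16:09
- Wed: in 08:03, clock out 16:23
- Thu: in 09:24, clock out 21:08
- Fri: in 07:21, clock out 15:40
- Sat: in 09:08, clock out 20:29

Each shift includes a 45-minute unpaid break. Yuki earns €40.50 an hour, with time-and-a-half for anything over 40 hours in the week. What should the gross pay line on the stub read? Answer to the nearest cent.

€1952.10

Tue: 06:40–16:09 = 9 h 29 min; less 45 min break → 8 h 44 min
Wed: 08:03–16:23 = 8 h 20 min; less 45 min break → 7 h 35 min
Thu: 09:24–21:08 = 11 h 44 min; less 45 min break → 10 h 59 min
Fri: 07:21–15:40 = 8 h 19 min; less 45 min break → 7 h 34 min
Sat: 09:08–20:29 = 11 h 21 min; less 45 min break → 10 h 36 min
Total worked: 45 h 28 min = 2728 min.
Regular 40 h 0 min = 2400 min at €40.50/h; overtime 5 h 28 min = 328 min at €60.75/h.
Pay = (2400 × €40.50 + 328 × €60.75) ÷ 60 = €1952.10.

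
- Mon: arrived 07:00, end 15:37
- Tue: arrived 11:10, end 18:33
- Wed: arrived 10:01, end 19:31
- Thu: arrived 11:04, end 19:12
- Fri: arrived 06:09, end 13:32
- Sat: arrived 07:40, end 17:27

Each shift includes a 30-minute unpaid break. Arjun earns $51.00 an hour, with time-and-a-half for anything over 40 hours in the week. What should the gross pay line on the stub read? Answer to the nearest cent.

$2636.70

Mon: 07:00–15:37 = 8 h 37 min; less 30 min break → 8 h 7 min
Tue: 11:10–18:33 = 7 h 23 min; less 30 min break → 6 h 53 min
Wed: 10:01–19:31 = 9 h 30 min; less 30 min break → 9 h 0 min
Thu: 11:04–19:12 = 8 h 8 min; less 30 min break → 7 h 38 min
Fri: 06:09–13:32 = 7 h 23 min; less 30 min break → 6 h 53 min
Sat: 07:40–17:27 = 9 h 47 min; less 30 min break → 9 h 17 min
Total worked: 47 h 48 min = 2868 min.
Regular 40 h 0 min = 2400 min at $51.00/h; overtime 7 h 48 min = 468 min at $76.50/h.
Pay = (2400 × $51.00 + 468 × $76.50) ÷ 60 = $2636.70.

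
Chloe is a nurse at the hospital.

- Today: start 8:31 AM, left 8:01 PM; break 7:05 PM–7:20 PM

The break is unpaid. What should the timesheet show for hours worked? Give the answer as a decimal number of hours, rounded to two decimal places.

Today: 8:31 AM–8:01 PM = 11 h 30 min; less 15 min break → 11 h 15 min

11.25 hours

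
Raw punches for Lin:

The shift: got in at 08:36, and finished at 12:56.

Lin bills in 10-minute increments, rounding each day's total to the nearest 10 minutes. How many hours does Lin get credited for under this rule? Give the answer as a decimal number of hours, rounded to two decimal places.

4.33 hours

The shift: 08:36–12:56 = 4 h 20 min → rounds to 4 h 20 min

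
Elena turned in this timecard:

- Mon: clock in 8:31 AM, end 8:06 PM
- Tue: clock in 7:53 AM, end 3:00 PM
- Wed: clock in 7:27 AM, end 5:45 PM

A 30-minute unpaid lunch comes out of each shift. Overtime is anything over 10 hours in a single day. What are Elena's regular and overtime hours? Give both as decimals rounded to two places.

Regular 26.42 hours, overtime 1.08 hours

Mon: 8:31 AM–8:06 PM = 11 h 35 min; less 30 min break → 11 h 5 min
Tue: 7:53 AM–3:00 PM = 7 h 7 min; less 30 min break → 6 h 37 min
Wed: 7:27 AM–5:45 PM = 10 h 18 min; less 30 min break → 9 h 48 min
Mon reg 10 h 0 min / OT 1 h 5 min; Tue reg 6 h 37 min / OT 0 h 0 min; Wed reg 9 h 48 min / OT 0 h 0 min.
Totals: regular 26 h 25 min, overtime 1 h 5 min.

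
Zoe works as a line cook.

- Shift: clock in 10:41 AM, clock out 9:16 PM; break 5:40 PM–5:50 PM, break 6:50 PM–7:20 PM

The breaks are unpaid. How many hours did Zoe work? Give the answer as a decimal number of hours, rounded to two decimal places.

Shift: 10:41 AM–9:16 PM = 10 h 35 min; less 40 min break → 9 h 55 min

9.92 hours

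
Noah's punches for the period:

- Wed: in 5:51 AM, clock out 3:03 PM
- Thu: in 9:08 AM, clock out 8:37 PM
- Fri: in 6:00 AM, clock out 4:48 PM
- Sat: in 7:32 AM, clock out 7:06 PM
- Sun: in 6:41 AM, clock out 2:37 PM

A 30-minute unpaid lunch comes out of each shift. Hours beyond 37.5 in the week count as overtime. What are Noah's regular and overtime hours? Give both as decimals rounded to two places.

Regular 37.50 hours, overtime 10.98 hours

Wed: 5:51 AM–3:03 PM = 9 h 12 min; less 30 min break → 8 h 42 min
Thu: 9:08 AM–8:37 PM = 11 h 29 min; less 30 min break → 10 h 59 min
Fri: 6:00 AM–4:48 PM = 10 h 48 min; less 30 min break → 10 h 18 min
Sat: 7:32 AM–7:06 PM = 11 h 34 min; less 30 min break → 11 h 4 min
Sun: 6:41 AM–2:37 PM = 7 h 56 min; less 30 min break → 7 h 26 min
Total worked: 48 h 29 min = 48.48 h.
Threshold 37.5 h → overtime 10 h 59 min, regular 37 h 30 min.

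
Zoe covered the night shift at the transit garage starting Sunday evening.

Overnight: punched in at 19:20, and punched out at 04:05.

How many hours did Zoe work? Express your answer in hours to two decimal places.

Overnight: 19:20 → midnight = 4 h 40 min; midnight → 04:05 = 4 h 5 min; span 8 h 45 min

8.75 hours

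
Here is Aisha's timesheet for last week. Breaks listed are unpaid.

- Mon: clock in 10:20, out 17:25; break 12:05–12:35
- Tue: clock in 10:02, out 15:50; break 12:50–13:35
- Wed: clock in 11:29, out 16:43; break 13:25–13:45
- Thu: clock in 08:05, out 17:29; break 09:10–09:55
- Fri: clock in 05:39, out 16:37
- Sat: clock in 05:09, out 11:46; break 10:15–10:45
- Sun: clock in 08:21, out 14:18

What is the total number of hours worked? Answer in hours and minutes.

48 h 13 min

Mon: 10:20–17:25 = 7 h 5 min; less 30 min break → 6 h 35 min
Tue: 10:02–15:50 = 5 h 48 min; less 45 min break → 5 h 3 min
Wed: 11:29–16:43 = 5 h 14 min; less 20 min break → 4 h 54 min
Thu: 08:05–17:29 = 9 h 24 min; less 45 min break → 8 h 39 min
Fri: 05:39–16:37 = 10 h 58 min
Sat: 05:09–11:46 = 6 h 37 min; less 30 min break → 6 h 7 min
Sun: 08:21–14:18 = 5 h 57 min
Total: 6 h 35 min + 5 h 3 min + 4 h 54 min + 8 h 39 min + 10 h 58 min + 6 h 7 min + 5 h 57 min = 48 h 13 min.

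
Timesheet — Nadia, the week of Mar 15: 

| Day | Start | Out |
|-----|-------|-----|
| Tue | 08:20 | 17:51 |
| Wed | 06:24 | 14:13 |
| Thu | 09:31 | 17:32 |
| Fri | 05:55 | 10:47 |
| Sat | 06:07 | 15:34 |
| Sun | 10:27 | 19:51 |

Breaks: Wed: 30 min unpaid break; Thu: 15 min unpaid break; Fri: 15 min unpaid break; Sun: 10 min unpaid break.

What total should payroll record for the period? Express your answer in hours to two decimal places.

Tue: 08:20–17:51 = 9 h 31 min
Wed: 06:24–14:13 = 7 h 49 min; less 30 min break → 7 h 19 min
Thu: 09:31–17:32 = 8 h 1 min; less 15 min break → 7 h 46 min
Fri: 05:55–10:47 = 4 h 52 min; less 15 min break → 4 h 37 min
Sat: 06:07–15:34 = 9 h 27 min
Sun: 10:27–19:51 = 9 h 24 min; less 10 min break → 9 h 14 min
Total: 9 h 31 min + 7 h 19 min + 7 h 46 min + 4 h 37 min + 9 h 27 min + 9 h 14 min = 47 h 54 min.

47.90 hours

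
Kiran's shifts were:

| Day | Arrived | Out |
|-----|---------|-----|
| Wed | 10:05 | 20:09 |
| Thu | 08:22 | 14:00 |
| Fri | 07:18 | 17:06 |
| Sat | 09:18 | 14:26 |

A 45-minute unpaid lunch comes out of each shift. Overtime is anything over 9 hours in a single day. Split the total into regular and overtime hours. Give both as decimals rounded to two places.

Regular 27.27 hours, overtime 0.37 hours

Wed: 10:05–20:09 = 10 h 4 min; less 45 min break → 9 h 19 min
Thu: 08:22–14:00 = 5 h 38 min; less 45 min break → 4 h 53 min
Fri: 07:18–17:06 = 9 h 48 min; less 45 min break → 9 h 3 min
Sat: 09:18–14:26 = 5 h 8 min; less 45 min break → 4 h 23 min
Wed reg 9 h 0 min / OT 0 h 19 min; Thu reg 4 h 53 min / OT 0 h 0 min; Fri reg 9 h 0 min / OT 0 h 3 min; Sat reg 4 h 23 min / OT 0 h 0 min.
Totals: regular 27 h 16 min, overtime 0 h 22 min.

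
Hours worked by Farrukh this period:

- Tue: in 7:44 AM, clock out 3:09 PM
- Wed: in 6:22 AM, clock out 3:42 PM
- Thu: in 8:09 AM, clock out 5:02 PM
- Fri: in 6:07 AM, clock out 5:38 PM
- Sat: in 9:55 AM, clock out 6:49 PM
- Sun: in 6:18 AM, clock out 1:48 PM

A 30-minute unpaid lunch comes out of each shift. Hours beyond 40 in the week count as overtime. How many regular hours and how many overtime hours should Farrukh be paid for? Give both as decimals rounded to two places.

Tue: 7:44 AM–3:09 PM = 7 h 25 min; less 30 min break → 6 h 55 min
Wed: 6:22 AM–3:42 PM = 9 h 20 min; less 30 min break → 8 h 50 min
Thu: 8:09 AM–5:02 PM = 8 h 53 min; less 30 min break → 8 h 23 min
Fri: 6:07 AM–5:38 PM = 11 h 31 min; less 30 min break → 11 h 1 min
Sat: 9:55 AM–6:49 PM = 8 h 54 min; less 30 min break → 8 h 24 min
Sun: 6:18 AM–1:48 PM = 7 h 30 min; less 30 min break → 7 h 0 min
Total worked: 50 h 33 min = 50.55 h.
Threshold 40 h → overtime 10 h 33 min, regular 40 h 0 min.

Regular 40.00 hours, overtime 10.55 hours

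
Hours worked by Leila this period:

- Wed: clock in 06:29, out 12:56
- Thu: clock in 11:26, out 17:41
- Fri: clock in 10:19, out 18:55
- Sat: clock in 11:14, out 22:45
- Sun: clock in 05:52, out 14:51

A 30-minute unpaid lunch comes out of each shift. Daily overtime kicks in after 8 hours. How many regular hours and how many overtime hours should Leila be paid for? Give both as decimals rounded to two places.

Wed: 06:29–12:56 = 6 h 27 min; less 30 min break → 5 h 57 min
Thu: 11:26–17:41 = 6 h 15 min; less 30 min break → 5 h 45 min
Fri: 10:19–18:55 = 8 h 36 min; less 30 min break → 8 h 6 min
Sat: 11:14–22:45 = 11 h 31 min; less 30 min break → 11 h 1 min
Sun: 05:52–14:51 = 8 h 59 min; less 30 min break → 8 h 29 min
Wed reg 5 h 57 min / OT 0 h 0 min; Thu reg 5 h 45 min / OT 0 h 0 min; Fri reg 8 h 0 min / OT 0 h 6 min; Sat reg 8 h 0 min / OT 3 h 1 min; Sun reg 8 h 0 min / OT 0 h 29 min.
Totals: regular 35 h 42 min, overtime 3 h 36 min.

Regular 35.70 hours, overtime 3.60 hours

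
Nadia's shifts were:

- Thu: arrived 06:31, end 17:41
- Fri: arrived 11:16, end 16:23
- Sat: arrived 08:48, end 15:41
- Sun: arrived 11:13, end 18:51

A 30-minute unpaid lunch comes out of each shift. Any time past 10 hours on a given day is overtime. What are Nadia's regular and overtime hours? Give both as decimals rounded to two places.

Thu: 06:31–17:41 = 11 h 10 min; less 30 min break → 10 h 40 min
Fri: 11:16–16:23 = 5 h 7 min; less 30 min break → 4 h 37 min
Sat: 08:48–15:41 = 6 h 53 min; less 30 min break → 6 h 23 min
Sun: 11:13–18:51 = 7 h 38 min; less 30 min break → 7 h 8 min
Thu reg 10 h 0 min / OT 0 h 40 min; Fri reg 4 h 37 min / OT 0 h 0 min; Sat reg 6 h 23 min / OT 0 h 0 min; Sun reg 7 h 8 min / OT 0 h 0 min.
Totals: regular 28 h 8 min, overtime 0 h 40 min.

Regular 28.13 hours, overtime 0.67 hours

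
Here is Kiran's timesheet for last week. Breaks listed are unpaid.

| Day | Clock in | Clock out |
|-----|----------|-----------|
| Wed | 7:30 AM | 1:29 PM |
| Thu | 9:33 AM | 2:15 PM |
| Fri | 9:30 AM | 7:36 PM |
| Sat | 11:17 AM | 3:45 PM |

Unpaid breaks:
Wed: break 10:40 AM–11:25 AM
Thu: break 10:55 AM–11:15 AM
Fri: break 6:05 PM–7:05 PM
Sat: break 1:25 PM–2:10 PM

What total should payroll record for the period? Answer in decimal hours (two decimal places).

Wed: 7:30 AM–1:29 PM = 5 h 59 min; less 45 min break → 5 h 14 min
Thu: 9:33 AM–2:15 PM = 4 h 42 min; less 20 min break → 4 h 22 min
Fri: 9:30 AM–7:36 PM = 10 h 6 min; less 60 min break → 9 h 6 min
Sat: 11:17 AM–3:45 PM = 4 h 28 min; less 45 min break → 3 h 43 min
Total: 5 h 14 min + 4 h 22 min + 9 h 6 min + 3 h 43 min = 22 h 25 min.

22.42 hours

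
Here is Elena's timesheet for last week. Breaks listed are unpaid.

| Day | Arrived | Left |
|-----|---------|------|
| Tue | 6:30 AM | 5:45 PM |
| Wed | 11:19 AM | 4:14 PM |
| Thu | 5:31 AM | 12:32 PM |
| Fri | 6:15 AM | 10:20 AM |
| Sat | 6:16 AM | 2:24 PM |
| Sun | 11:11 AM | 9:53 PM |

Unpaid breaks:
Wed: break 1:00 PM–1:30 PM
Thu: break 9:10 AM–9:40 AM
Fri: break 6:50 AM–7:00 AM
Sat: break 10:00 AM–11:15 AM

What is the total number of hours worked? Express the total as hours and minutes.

43 h 41 min

Tue: 6:30 AM–5:45 PM = 11 h 15 min
Wed: 11:19 AM–4:14 PM = 4 h 55 min; less 30 min break → 4 h 25 min
Thu: 5:31 AM–12:32 PM = 7 h 1 min; less 30 min break → 6 h 31 min
Fri: 6:15 AM–10:20 AM = 4 h 5 min; less 10 min break → 3 h 55 min
Sat: 6:16 AM–2:24 PM = 8 h 8 min; less 75 min break → 6 h 53 min
Sun: 11:11 AM–9:53 PM = 10 h 42 min
Total: 11 h 15 min + 4 h 25 min + 6 h 31 min + 3 h 55 min + 6 h 53 min + 10 h 42 min = 43 h 41 min.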